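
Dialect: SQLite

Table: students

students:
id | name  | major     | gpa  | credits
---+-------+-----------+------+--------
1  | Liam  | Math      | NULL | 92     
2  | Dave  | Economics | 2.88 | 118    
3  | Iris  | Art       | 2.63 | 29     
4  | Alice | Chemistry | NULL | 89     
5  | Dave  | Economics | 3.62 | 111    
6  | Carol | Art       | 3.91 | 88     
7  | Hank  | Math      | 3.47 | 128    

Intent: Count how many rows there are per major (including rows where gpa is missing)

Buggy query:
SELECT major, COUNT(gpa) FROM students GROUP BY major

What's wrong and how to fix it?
Bug: COUNT(column) counts non-NULL values only; rows with NULL gpa aren't counted

Fix: Replace COUNT(gpa) with COUNT(*)

Corrected query:
SELECT major, COUNT(*) FROM students GROUP BY major

Result:
major     | COUNT(*)
----------+---------
Art       | 2       
Chemistry | 1       
Economics | 2       
Math      | 2       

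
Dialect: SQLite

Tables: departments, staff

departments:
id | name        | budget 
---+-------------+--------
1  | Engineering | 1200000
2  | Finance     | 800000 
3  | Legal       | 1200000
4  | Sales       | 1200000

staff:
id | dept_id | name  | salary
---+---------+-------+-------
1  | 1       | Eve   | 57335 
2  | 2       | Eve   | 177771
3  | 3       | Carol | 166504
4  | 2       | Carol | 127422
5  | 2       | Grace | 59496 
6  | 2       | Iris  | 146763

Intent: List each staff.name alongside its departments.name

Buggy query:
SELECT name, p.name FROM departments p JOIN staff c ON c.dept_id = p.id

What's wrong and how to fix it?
Bug: 'name' exists in both joined tables, so the database can't tell which one is meant

Fix: Prefix ambiguous columns with the table alias

Corrected query:
SELECT c.name, p.name FROM departments p JOIN staff c ON c.dept_id = p.id

Result:
name  | name       
------+------------
Eve   | Engineering
Eve   | Finance    
Carol | Legal      
Carol | Finance    
Grace | Finance    
Iris  | Finance    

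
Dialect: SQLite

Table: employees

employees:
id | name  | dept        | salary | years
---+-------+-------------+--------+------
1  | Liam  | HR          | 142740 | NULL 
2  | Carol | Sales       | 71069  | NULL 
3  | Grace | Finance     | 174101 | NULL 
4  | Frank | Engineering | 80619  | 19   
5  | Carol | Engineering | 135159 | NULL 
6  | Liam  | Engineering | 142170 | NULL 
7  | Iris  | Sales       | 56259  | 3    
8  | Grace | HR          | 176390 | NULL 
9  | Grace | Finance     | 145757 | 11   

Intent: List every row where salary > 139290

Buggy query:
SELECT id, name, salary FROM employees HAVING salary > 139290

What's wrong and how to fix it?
Bug: This is a non-aggregate query (no GROUP BY, no aggregates), so in SQLite the HAVING clause is invalid here; a row-level condition belongs in WHERE

Fix: Replace HAVING with WHERE since the condition applies to individual rows

Corrected query:
SELECT id, name, salary FROM employees WHERE salary > 139290

Result:
id | name  | salary
---+-------+-------
1  | Liam  | 142740
3  | Grace | 174101
6  | Liam  | 142170
8  | Grace | 176390
9  | Grace | 145757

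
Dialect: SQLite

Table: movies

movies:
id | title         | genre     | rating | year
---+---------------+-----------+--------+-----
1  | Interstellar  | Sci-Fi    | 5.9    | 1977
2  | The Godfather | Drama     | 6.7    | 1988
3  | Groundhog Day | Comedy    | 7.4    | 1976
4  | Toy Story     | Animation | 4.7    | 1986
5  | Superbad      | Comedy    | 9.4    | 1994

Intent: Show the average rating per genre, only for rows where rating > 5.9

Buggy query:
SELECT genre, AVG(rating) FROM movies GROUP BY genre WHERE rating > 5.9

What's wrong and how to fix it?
Bug: WHERE cannot follow GROUP BY

Fix: Place WHERE between FROM and GROUP BY

Corrected query:
SELECT genre, AVG(rating) FROM movies WHERE rating > 5.9 GROUP BY genre

Result:
genre  | AVG(rating)
-------+------------
Comedy | 8.4        
Drama  | 6.7        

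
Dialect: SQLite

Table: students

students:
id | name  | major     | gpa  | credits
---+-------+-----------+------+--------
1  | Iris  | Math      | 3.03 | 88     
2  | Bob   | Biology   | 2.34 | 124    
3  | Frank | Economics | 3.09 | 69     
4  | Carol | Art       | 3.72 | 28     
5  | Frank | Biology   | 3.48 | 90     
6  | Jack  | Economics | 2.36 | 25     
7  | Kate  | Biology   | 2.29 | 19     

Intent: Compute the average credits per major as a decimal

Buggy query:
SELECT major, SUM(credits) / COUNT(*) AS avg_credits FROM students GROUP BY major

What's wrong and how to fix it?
Bug: Both operands are integers, so '/' performs integer division and truncates

Fix: Multiply by 1.0 (or CAST to REAL) to force floating-point division

Corrected query:
SELECT major, SUM(credits) * 1.0 / COUNT(*) AS avg_credits FROM students GROUP BY major

Result:
major     | avg_credits
----------+------------
Art       | 28         
Biology   | 77.666667  
Economics | 47         
Math      | 88         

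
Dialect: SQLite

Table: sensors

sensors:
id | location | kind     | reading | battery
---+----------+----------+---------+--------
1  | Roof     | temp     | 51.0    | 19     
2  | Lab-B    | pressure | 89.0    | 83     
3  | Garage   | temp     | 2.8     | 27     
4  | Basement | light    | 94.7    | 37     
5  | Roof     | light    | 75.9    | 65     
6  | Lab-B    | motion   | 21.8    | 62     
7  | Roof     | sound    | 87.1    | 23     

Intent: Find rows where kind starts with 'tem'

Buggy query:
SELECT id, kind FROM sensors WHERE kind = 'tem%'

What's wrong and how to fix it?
Bug: '=' compares the literal string including the % character; pattern matching needs LIKE

Fix: Use LIKE for wildcard pattern matching

Corrected query:
SELECT id, kind FROM sensors WHERE kind LIKE 'tem%'

Result:
id | kind
---+-----
1  | temp
3  | temp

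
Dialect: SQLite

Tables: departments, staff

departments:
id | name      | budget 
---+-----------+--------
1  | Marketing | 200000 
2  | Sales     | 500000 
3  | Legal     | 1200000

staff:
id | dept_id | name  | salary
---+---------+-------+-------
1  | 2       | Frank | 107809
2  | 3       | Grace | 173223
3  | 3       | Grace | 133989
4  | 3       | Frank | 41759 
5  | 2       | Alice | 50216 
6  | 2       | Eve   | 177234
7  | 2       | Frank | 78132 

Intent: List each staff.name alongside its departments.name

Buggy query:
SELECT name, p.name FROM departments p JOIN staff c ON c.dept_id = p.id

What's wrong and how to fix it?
Bug: Both tables have a 'name' column; the unqualified reference is ambiguous

Fix: Qualify the column with its table alias (c.name)

Corrected query:
SELECT c.name, p.name FROM departments p JOIN staff c ON c.dept_id = p.id

Result:
name  | name 
------+------
Frank | Sales
Grace | Legal
Grace | Legal
Frank | Legal
Alice | Sales
Eve   | Sales
Frank | Sales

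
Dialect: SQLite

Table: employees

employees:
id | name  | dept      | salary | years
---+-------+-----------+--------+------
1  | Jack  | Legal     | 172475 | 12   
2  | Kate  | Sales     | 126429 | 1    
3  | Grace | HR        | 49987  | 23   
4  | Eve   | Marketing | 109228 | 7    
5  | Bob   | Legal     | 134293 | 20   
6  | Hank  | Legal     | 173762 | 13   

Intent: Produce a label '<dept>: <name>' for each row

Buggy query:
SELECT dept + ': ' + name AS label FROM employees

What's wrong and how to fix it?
Bug: SQLite uses || for string concatenation; + coerces text to numbers (yielding 0)

Fix: Use the || operator for string concatenation

Corrected query:
SELECT dept || ': ' || name AS label FROM employees

Result:
label         
--------------
Legal: Jack   
Sales: Kate   
HR: Grace     
Marketing: Eve
Legal: Bob    
Legal: Hank   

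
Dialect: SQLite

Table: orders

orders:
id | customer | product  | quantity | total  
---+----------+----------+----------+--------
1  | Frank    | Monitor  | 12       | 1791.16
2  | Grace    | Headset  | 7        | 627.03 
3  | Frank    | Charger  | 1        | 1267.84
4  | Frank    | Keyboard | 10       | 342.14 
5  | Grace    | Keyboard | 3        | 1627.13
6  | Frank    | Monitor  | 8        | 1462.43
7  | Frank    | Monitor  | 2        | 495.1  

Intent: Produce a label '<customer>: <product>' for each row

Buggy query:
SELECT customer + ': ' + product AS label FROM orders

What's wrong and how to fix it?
Bug: '+' is numeric addition; on text columns SQLite converts them to 0 instead of concatenating

Fix: Use the || operator for string concatenation

Corrected query:
SELECT customer || ': ' || product AS label FROM orders

Result:
label          
---------------
Frank: Monitor 
Grace: Headset 
Frank: Charger 
Frank: Keyboard
Grace: Keyboard
Frank: Monitor 
Frank: Monitor 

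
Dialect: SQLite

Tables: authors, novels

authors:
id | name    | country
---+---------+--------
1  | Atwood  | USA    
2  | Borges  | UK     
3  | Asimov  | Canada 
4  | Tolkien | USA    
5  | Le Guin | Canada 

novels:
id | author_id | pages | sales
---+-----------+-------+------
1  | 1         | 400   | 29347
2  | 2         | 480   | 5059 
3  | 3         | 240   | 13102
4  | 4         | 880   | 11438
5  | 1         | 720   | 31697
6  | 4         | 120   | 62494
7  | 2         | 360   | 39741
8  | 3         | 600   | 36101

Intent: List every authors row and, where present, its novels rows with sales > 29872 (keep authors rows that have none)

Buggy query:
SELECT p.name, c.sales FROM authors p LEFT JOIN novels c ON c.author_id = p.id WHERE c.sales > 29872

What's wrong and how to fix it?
Bug: Filtering c.sales in WHERE discards the NULL rows produced by LEFT JOIN, turning it into an inner join

Fix: Put 'c.sales > 29872' in the JOIN's ON clause instead of WHERE

Corrected query:
SELECT p.name, c.sales FROM authors p LEFT JOIN novels c ON c.author_id = p.id AND c.sales > 29872

Result:
name    | sales
--------+------
Atwood  | 31697
Borges  | 39741
Asimov  | 36101
Tolkien | 62494
Le Guin | NULL 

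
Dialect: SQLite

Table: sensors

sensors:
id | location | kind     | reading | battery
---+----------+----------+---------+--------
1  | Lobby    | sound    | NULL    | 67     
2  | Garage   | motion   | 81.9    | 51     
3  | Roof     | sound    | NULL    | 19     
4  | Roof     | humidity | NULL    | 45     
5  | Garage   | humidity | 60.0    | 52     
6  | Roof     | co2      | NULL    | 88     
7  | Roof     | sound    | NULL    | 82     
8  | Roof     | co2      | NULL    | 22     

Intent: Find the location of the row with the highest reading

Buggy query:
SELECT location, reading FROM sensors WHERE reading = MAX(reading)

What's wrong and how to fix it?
Bug: MAX(reading) is an aggregate and cannot be used directly in WHERE

Fix: Wrap MAX in a scalar subquery so WHERE compares against a single value

Corrected query:
SELECT location, reading FROM sensors WHERE reading = (SELECT MAX(reading) FROM sensors)

Result:
location | reading
---------+--------
Garage   | 81.9   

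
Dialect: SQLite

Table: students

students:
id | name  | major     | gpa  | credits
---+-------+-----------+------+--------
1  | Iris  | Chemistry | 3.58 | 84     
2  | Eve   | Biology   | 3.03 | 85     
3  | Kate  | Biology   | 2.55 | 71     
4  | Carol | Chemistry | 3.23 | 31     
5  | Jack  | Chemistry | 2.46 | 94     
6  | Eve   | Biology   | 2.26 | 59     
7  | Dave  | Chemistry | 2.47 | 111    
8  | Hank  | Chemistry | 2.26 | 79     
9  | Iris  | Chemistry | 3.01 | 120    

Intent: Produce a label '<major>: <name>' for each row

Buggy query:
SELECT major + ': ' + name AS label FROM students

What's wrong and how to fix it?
Bug: SQLite uses || for string concatenation; + coerces text to numbers (yielding 0)

Fix: Use the || operator for string concatenation

Corrected query:
SELECT major || ': ' || name AS label FROM students

Result:
label           
----------------
Chemistry: Iris 
Biology: Eve    
Biology: Kate   
Chemistry: Carol
Chemistry: Jack 
Biology: Eve    
Chemistry: Dave 
Chemistry: Hank 
Chemistry: Iris 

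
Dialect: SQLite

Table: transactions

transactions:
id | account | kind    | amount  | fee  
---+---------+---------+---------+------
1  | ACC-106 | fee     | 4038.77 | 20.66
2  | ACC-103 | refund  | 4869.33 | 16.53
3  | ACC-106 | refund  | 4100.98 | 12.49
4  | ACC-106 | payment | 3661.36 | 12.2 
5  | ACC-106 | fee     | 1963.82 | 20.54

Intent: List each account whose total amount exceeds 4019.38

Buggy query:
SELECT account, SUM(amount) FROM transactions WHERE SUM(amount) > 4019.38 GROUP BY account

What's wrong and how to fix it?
Bug: WHERE runs before GROUP BY, so aggregates aren't available there

Fix: Use HAVING (which filters groups after aggregation) instead of WHERE

Corrected query:
SELECT account, SUM(amount) FROM transactions GROUP BY account HAVING SUM(amount) > 4019.38

Result:
account | SUM(amount)
--------+------------
ACC-103 | 4869.33    
ACC-106 | 13764.93   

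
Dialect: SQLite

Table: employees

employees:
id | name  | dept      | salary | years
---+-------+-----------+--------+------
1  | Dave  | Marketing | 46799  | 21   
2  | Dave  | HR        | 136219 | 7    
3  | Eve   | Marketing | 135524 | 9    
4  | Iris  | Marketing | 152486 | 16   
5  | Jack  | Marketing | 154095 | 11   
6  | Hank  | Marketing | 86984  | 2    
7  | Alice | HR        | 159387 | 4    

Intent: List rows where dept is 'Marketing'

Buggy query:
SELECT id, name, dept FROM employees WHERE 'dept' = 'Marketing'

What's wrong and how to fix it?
Bug: 'dept' in single quotes is a string literal, not the column; the comparison is literal-vs-literal and never true

Fix: Remove the quotes around the column name (or use double quotes for an identifier)

Corrected query:
SELECT id, name, dept FROM employees WHERE dept = 'Marketing'

Result:
id | name | dept     
---+------+----------
1  | Dave | Marketing
3  | Eve  | Marketing
4  | Iris | Marketing
5  | Jack | Marketing
6  | Hank | Marketing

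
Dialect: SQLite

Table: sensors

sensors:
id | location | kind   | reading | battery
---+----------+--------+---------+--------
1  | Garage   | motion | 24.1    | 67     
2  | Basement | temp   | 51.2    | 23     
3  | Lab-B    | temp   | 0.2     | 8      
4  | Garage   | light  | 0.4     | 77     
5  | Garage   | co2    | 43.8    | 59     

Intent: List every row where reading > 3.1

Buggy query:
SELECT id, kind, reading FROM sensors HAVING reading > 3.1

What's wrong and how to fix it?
Bug: This is a non-aggregate query (no GROUP BY, no aggregates), so in SQLite the HAVING clause is invalid here; a row-level condition belongs in WHERE

Fix: Replace HAVING with WHERE since the condition applies to individual rows

Corrected query:
SELECT id, kind, reading FROM sensors WHERE reading > 3.1

Result:
id | kind   | reading
---+--------+--------
1  | motion | 24.1   
2  | temp   | 51.2   
5  | co2    | 43.8   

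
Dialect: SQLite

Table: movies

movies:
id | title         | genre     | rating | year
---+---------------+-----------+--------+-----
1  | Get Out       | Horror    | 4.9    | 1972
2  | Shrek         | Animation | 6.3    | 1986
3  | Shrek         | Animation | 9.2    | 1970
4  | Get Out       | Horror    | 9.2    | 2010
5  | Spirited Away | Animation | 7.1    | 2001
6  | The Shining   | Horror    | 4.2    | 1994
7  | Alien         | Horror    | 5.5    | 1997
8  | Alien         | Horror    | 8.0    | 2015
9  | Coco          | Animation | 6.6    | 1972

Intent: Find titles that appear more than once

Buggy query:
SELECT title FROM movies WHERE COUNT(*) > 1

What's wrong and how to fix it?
Bug: WHERE can't reference COUNT(*); aggregates are computed after WHERE

Fix: GROUP BY title, then filter groups with HAVING COUNT(*) > 1

Corrected query:
SELECT title FROM movies GROUP BY title HAVING COUNT(*) > 1

Result:
title  
-------
Alien  
Get Out
Shrek  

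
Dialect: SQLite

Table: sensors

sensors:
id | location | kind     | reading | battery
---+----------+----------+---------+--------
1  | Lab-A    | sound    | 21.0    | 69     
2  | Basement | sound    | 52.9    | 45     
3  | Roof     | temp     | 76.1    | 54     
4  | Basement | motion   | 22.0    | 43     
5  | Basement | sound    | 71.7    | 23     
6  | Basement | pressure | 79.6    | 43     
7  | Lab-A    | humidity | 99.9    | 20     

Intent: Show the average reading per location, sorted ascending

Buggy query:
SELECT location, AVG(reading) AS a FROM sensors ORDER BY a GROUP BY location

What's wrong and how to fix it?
Bug: ORDER BY appears before GROUP BY; SQL clause order requires GROUP BY first

Fix: Reorder: SELECT … FROM … GROUP BY … ORDER BY …

Corrected query:
SELECT location, AVG(reading) AS a FROM sensors GROUP BY location ORDER BY a

Result:
location | a    
---------+------
Basement | 56.55
Lab-A    | 60.45
Roof     | 76.1 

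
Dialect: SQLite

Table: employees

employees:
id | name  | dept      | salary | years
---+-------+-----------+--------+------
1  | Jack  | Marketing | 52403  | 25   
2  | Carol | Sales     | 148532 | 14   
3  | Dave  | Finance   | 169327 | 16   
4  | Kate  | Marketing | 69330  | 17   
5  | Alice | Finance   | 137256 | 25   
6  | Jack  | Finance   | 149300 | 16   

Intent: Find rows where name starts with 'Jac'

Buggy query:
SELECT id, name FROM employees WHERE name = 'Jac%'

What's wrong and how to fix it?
Bug: '=' compares the literal string including the % character; pattern matching needs LIKE

Fix: Replace '=' with LIKE so 'Jac%' is treated as a pattern

Corrected query:
SELECT id, name FROM employees WHERE name LIKE 'Jac%'

Result:
id | name
---+-----
1  | Jack
6  | Jack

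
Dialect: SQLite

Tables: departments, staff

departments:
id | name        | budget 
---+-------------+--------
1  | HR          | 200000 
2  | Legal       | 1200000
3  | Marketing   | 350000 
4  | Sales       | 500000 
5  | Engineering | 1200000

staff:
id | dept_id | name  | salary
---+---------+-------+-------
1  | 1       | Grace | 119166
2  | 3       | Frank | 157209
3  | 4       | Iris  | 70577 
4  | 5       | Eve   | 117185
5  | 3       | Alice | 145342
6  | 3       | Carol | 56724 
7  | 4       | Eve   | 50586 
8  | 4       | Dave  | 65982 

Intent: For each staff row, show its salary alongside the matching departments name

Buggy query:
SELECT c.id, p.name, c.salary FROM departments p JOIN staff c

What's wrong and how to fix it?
Bug: Missing join condition: each staff row is matched to all departments rows instead of just its own

Fix: Specify the join condition linking the foreign key to the parent id

Corrected query:
SELECT c.id, p.name, c.salary FROM departments p JOIN staff c ON c.dept_id = p.id

Result:
id | name        | salary
---+-------------+-------
1  | HR          | 119166
2  | Marketing   | 157209
3  | Sales       | 70577 
4  | Engineering | 117185
5  | Marketing   | 145342
6  | Marketing   | 56724 
7  | Sales       | 50586 
8  | Sales       | 65982 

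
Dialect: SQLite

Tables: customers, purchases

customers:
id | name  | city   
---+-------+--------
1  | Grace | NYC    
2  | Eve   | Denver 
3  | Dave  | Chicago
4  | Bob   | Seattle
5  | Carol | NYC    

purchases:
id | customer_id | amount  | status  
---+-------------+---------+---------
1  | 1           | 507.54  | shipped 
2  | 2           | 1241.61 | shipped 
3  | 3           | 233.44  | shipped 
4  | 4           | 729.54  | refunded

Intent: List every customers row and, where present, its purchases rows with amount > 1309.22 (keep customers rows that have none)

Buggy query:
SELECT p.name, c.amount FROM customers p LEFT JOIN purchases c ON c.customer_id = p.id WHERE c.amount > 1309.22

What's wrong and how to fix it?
Bug: Filtering c.amount in WHERE discards the NULL rows produced by LEFT JOIN, turning it into an inner join

Fix: Move the right-table condition into the ON clause so unmatched parents are kept

Corrected query:
SELECT p.name, c.amount FROM customers p LEFT JOIN purchases c ON c.customer_id = p.id AND c.amount > 1309.22

Result:
name  | amount
------+-------
Grace | NULL  
Eve   | NULL  
Dave  | NULL  
Bob   | NULL  
Carol | NULL  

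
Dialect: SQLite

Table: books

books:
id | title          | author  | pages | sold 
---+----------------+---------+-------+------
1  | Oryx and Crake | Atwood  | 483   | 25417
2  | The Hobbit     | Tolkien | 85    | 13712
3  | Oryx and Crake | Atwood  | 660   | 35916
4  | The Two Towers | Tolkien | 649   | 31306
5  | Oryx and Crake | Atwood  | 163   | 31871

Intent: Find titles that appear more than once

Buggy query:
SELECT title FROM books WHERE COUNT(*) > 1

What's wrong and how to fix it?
Bug: WHERE can't reference COUNT(*); aggregates are computed after WHERE

Fix: Group first, then use HAVING for the count condition

Corrected query:
SELECT title FROM books GROUP BY title HAVING COUNT(*) > 1

Result:
title         
--------------
Oryx and Crake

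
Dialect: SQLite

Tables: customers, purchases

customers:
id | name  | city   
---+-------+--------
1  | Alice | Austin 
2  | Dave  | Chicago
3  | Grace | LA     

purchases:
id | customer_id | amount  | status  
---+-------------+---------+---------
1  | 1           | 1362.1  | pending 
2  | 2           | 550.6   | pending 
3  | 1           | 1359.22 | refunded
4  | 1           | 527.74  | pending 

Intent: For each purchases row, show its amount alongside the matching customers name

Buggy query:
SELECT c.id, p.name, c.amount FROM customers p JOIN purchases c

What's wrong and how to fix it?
Bug: JOIN with no ON clause produces a cartesian product; every purchases row pairs with every customers row

Fix: Specify the join condition linking the foreign key to the parent id

Corrected query:
SELECT c.id, p.name, c.amount FROM customers p JOIN purchases c ON c.customer_id = p.id

Result:
id | name  | amount 
---+-------+--------
1  | Alice | 1362.1 
2  | Dave  | 550.6  
3  | Alice | 1359.22
4  | Alice | 527.74 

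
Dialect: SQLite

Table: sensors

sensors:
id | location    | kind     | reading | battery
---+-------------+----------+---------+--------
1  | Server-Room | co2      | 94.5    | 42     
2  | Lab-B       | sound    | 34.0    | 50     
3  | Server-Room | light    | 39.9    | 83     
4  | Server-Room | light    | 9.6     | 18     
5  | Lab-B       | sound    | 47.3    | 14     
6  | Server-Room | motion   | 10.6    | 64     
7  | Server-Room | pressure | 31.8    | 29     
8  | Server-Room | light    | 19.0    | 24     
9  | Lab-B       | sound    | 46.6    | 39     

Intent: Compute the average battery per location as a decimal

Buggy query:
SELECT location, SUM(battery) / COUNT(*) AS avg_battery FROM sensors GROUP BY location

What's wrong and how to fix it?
Bug: Both operands are integers, so '/' performs integer division and truncates

Fix: Multiply by 1.0 (or CAST to REAL) to force floating-point division

Corrected query:
SELECT location, SUM(battery) * 1.0 / COUNT(*) AS avg_battery FROM sensors GROUP BY location

Result:
location    | avg_battery
------------+------------
Lab-B       | 34.333333  
Server-Room | 43.333333  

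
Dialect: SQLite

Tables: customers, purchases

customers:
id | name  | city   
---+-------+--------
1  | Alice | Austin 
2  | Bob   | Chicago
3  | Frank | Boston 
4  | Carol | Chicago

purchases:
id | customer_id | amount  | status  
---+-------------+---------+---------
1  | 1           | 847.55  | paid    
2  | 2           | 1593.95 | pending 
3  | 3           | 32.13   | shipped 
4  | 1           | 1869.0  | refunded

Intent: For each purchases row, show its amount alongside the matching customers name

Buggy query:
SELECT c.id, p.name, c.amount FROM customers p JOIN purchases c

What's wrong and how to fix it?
Bug: Missing join condition: each purchases row is matched to all customers rows instead of just its own

Fix: Specify the join condition linking the foreign key to the parent id

Corrected query:
SELECT c.id, p.name, c.amount FROM customers p JOIN purchases c ON c.customer_id = p.id

Result:
id | name  | amount 
---+-------+--------
1  | Alice | 847.55 
2  | Bob   | 1593.95
3  | Frank | 32.13  
4  | Alice | 1869   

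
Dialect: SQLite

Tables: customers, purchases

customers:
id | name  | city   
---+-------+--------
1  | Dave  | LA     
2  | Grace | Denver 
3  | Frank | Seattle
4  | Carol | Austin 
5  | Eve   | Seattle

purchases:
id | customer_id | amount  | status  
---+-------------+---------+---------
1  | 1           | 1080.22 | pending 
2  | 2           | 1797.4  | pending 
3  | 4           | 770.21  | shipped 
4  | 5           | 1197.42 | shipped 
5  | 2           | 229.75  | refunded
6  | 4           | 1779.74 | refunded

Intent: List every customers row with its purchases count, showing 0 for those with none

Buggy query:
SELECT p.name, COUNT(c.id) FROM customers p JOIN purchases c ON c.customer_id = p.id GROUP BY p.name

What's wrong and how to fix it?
Bug: INNER JOIN drops customers rows that have no matching purchases rows

Fix: Use LEFT JOIN so parents without children still appear (COUNT(c.id) gives 0)

Corrected query:
SELECT p.name, COUNT(c.id) FROM customers p LEFT JOIN purchases c ON c.customer_id = p.id GROUP BY p.name

Result:
name  | COUNT(c.id)
------+------------
Carol | 2          
Dave  | 1          
Eve   | 1          
Frank | 0          
Grace | 2          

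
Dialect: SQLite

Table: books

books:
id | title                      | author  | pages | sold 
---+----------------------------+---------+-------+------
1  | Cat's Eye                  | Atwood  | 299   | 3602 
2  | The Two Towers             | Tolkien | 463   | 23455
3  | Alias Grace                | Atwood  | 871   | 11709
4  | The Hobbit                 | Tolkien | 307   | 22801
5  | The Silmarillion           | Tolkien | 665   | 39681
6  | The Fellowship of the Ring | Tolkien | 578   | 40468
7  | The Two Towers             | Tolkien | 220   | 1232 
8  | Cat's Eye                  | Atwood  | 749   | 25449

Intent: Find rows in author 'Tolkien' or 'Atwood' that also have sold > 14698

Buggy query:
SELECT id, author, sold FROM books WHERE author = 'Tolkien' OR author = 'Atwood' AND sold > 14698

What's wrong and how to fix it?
Bug: Without parentheses, AND is evaluated before OR, so the sold filter only applies to the 'Atwood' branch

Fix: Group the OR with parentheses (or use IN), then AND the threshold

Corrected query:
SELECT id, author, sold FROM books WHERE (author = 'Tolkien' OR author = 'Atwood') AND sold > 14698

Result:
id | author  | sold 
---+---------+------
2  | Tolkien | 23455
4  | Tolkien | 22801
5  | Tolkien | 39681
6  | Tolkien | 40468
8  | Atwood  | 25449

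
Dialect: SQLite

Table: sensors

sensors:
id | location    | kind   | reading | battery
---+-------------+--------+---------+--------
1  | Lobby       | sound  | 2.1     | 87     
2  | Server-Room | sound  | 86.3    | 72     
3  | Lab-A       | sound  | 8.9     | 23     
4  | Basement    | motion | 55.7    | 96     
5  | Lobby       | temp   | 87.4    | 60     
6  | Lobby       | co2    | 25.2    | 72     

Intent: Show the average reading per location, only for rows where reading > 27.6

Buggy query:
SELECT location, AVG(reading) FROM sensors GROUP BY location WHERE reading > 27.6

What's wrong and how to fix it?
Bug: WHERE cannot follow GROUP BY

Fix: Place WHERE between FROM and GROUP BY

Corrected query:
SELECT location, AVG(reading) FROM sensors WHERE reading > 27.6 GROUP BY location

Result:
location    | AVG(reading)
------------+-------------
Basement    | 55.7        
Lobby       | 87.4        
Server-Room | 86.3        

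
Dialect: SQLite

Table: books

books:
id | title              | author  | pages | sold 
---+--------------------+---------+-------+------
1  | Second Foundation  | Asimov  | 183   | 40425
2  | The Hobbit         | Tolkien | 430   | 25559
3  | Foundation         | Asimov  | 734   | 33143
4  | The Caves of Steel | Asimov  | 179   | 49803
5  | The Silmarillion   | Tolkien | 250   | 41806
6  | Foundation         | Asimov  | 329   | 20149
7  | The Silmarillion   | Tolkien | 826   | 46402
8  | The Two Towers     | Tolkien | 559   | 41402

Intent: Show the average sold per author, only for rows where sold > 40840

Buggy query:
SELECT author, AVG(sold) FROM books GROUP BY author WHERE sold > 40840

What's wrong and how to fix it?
Bug: WHERE cannot follow GROUP BY

Fix: Place WHERE between FROM and GROUP BY

Corrected query:
SELECT author, AVG(sold) FROM books WHERE sold > 40840 GROUP BY author

Result:
author  | AVG(sold)   
--------+-------------
Asimov  | 49803       
Tolkien | 43203.333333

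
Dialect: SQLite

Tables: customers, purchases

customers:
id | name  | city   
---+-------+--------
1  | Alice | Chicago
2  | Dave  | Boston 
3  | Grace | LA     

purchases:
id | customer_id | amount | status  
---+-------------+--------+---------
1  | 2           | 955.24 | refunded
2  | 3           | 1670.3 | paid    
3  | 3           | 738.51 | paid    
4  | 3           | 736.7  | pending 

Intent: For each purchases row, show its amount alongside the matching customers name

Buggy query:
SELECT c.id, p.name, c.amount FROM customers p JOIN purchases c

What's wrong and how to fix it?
Bug: JOIN with no ON clause produces a cartesian product; every purchases row pairs with every customers row

Fix: Specify the join condition linking the foreign key to the parent id

Corrected query:
SELECT c.id, p.name, c.amount FROM customers p JOIN purchases c ON c.customer_id = p.id

Result:
id | name  | amount
---+-------+-------
1  | Dave  | 955.24
2  | Grace | 1670.3
3  | Grace | 738.51
4  | Grace | 736.7 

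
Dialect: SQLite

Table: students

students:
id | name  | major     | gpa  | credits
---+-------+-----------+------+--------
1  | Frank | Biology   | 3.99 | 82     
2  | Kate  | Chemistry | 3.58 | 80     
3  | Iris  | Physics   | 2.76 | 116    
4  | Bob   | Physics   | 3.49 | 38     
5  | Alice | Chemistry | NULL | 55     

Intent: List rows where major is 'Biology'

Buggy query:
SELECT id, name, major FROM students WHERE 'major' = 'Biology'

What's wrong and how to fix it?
Bug: Single quotes denote string literals in SQL; the column name is being compared as a constant string

Fix: Remove the quotes around the column name (or use double quotes for an identifier)

Corrected query:
SELECT id, name, major FROM students WHERE major = 'Biology'

Result:
id | name  | major  
---+-------+--------
1  | Frank | Biology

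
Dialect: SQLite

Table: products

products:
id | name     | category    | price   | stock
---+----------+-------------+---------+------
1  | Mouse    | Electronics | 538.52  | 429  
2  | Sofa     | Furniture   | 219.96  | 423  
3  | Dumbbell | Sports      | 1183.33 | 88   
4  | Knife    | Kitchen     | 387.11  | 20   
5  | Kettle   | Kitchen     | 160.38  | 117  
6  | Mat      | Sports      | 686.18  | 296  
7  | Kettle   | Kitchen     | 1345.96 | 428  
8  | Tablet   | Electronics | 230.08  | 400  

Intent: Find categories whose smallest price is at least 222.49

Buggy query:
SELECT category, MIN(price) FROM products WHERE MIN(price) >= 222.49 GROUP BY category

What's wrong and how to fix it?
Bug: Aggregates like MIN are computed per group after WHERE runs

Fix: Use HAVING for the per-group MIN condition

Corrected query:
SELECT category, MIN(price) FROM products GROUP BY category HAVING MIN(price) >= 222.49

Result:
category    | MIN(price)
------------+-----------
Electronics | 230.08    
Sports      | 686.18    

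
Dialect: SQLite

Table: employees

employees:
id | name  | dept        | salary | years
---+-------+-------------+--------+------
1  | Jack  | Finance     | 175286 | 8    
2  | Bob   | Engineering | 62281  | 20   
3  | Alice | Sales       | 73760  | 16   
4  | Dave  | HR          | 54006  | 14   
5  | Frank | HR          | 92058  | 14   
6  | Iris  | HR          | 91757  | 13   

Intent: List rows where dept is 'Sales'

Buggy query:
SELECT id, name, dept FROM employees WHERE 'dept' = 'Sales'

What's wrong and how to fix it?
Bug: 'dept' in single quotes is a string literal, not the column; the comparison is literal-vs-literal and never true

Fix: Remove the quotes around the column name (or use double quotes for an identifier)

Corrected query:
SELECT id, name, dept FROM employees WHERE dept = 'Sales'

Result:
id | name  | dept 
---+-------+------
3  | Alice | Sales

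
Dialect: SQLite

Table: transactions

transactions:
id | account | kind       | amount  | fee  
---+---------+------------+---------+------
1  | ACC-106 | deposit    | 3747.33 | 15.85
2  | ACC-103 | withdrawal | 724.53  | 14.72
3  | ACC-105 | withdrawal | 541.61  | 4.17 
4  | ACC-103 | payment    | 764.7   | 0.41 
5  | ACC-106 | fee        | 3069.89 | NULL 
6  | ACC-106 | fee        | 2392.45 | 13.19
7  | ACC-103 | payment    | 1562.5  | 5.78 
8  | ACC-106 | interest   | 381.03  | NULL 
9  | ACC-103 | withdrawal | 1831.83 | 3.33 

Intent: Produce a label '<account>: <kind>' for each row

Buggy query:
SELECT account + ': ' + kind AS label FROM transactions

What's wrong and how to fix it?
Bug: '+' is numeric addition; on text columns SQLite converts them to 0 instead of concatenating

Fix: Use the || operator for string concatenation

Corrected query:
SELECT account || ': ' || kind AS label FROM transactions

Result:
label              
-------------------
ACC-106: deposit   
ACC-103: withdrawal
ACC-105: withdrawal
ACC-103: payment   
ACC-106: fee       
ACC-106: fee       
ACC-103: payment   
ACC-106: interest  
ACC-103: withdrawal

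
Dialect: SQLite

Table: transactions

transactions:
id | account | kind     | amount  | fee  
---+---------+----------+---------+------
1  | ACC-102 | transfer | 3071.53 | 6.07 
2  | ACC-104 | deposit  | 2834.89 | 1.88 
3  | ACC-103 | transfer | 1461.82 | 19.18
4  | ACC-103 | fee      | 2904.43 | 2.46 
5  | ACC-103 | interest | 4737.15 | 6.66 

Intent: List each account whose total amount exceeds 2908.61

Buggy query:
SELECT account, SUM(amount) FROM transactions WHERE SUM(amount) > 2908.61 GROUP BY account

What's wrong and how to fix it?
Bug: Aggregate functions cannot appear in a WHERE clause

Fix: Move the aggregate condition to a HAVING clause

Corrected query:
SELECT account, SUM(amount) FROM transactions GROUP BY account HAVING SUM(amount) > 2908.61

Result:
account | SUM(amount)
--------+------------
ACC-102 | 3071.53    
ACC-103 | 9103.4     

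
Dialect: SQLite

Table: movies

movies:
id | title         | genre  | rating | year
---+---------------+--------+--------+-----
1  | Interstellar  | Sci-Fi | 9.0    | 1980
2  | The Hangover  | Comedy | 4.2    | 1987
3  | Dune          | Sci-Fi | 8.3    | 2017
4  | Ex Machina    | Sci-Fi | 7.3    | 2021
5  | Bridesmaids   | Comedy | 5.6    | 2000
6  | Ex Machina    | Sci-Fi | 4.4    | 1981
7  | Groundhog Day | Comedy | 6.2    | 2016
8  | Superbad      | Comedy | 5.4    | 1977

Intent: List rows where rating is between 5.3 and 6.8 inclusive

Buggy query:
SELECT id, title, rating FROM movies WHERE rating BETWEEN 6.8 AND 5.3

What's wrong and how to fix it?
Bug: The bounds are reversed; BETWEEN a AND b requires a <= b to match anything

Fix: Swap the bounds so the smaller value comes first

Corrected query:
SELECT id, title, rating FROM movies WHERE rating BETWEEN 5.3 AND 6.8

Result:
id | title         | rating
---+---------------+-------
5  | Bridesmaids   | 5.6   
7  | Groundhog Day | 6.2   
8  | Superbad      | 5.4   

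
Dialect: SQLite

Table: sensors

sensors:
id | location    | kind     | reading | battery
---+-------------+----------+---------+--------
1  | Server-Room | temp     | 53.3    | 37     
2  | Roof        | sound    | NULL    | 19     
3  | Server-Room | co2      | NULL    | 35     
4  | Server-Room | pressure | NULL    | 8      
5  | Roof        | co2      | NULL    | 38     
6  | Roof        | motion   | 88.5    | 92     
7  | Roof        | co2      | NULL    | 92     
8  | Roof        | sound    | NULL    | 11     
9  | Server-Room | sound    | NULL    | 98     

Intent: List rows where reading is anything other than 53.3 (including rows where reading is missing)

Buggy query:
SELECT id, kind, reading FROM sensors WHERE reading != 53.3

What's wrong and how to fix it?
Bug: 'reading != 53.3' is unknown when reading is NULL, so NULL rows are silently excluded

Fix: Add an explicit OR reading IS NULL to include the missing-value rows

Corrected query:
SELECT id, kind, reading FROM sensors WHERE reading != 53.3 OR reading IS NULL

Result:
id | kind     | reading
---+----------+--------
2  | sound    | NULL   
3  | co2      | NULL   
4  | pressure | NULL   
5  | co2      | NULL   
6  | motion   | 88.5   
7  | co2      | NULL   
8  | sound    | NULL   
9  | sound    | NULL   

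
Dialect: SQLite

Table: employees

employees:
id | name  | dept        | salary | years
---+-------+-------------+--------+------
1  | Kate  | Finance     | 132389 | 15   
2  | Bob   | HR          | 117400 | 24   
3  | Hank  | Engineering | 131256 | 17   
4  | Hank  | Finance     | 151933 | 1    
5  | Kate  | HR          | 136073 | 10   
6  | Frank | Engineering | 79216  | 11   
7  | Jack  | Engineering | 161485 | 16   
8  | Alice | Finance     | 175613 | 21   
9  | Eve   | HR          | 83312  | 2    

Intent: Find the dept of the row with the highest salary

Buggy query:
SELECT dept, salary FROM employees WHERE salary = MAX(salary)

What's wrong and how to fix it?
Bug: WHERE is evaluated per row; an aggregate over the whole table isn't defined there

Fix: Use a subquery: WHERE salary = (SELECT MAX(salary) FROM employees)

Corrected query:
SELECT dept, salary FROM employees WHERE salary = (SELECT MAX(salary) FROM employees)

Result:
dept    | salary
--------+-------
Finance | 175613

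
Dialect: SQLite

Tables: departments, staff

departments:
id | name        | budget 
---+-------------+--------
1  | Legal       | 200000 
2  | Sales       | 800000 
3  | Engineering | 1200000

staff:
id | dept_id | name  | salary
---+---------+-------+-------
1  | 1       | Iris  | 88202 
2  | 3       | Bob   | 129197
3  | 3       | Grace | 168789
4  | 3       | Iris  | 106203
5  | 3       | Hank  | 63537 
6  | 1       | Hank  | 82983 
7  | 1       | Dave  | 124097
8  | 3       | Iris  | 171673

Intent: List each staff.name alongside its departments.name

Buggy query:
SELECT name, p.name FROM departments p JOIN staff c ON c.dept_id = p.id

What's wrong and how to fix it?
Bug: 'name' exists in both joined tables, so the database can't tell which one is meant

Fix: Qualify the column with its table alias (c.name)

Corrected query:
SELECT c.name, p.name FROM departments p JOIN staff c ON c.dept_id = p.id

Result:
name  | name       
------+------------
Iris  | Legal      
Bob   | Engineering
Grace | Engineering
Iris  | Engineering
Hank  | Engineering
Hank  | Legal      
Dave  | Legal      
Iris  | Engineering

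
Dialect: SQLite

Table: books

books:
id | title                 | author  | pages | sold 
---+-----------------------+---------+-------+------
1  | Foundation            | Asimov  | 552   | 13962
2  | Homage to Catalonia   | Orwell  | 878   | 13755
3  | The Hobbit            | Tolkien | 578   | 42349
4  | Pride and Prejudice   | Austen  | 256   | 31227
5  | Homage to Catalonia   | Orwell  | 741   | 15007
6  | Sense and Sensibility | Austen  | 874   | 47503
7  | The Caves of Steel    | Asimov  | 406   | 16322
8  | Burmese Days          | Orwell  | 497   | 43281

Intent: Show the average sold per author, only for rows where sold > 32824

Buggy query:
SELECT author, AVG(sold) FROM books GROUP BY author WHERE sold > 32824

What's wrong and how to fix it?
Bug: Row-level WHERE must come before GROUP BY in the clause order

Fix: Place WHERE between FROM and GROUP BY

Corrected query:
SELECT author, AVG(sold) FROM books WHERE sold > 32824 GROUP BY author

Result:
author  | AVG(sold)
--------+----------
Austen  | 47503    
Orwell  | 43281    
Tolkien | 42349    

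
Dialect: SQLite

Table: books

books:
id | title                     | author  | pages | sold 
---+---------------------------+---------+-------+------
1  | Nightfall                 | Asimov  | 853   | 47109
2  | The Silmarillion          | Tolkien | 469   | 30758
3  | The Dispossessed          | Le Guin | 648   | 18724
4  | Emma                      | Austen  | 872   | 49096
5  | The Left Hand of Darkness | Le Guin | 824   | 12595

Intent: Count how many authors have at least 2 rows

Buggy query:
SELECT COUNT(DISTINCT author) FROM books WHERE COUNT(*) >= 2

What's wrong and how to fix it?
Bug: COUNT(*) cannot appear in WHERE; the per-group count doesn't exist yet

Fix: Use a subquery that GROUPs and filters with HAVING, then count its rows

Corrected query:
SELECT COUNT(*) FROM (SELECT author FROM books GROUP BY author HAVING COUNT(*) >= 2)

Result:
COUNT(*)
--------
1       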